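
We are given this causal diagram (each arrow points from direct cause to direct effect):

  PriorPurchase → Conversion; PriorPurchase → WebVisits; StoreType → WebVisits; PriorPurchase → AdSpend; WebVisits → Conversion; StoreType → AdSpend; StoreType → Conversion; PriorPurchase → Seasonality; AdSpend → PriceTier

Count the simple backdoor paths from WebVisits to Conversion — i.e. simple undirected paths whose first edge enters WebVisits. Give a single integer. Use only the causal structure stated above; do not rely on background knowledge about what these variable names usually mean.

4

A backdoor path from WebVisits to Conversion is any simple undirected path whose first edge points into WebVisits (i.e. leaves WebVisits via a parent).
Parents of WebVisits: {PriorPurchase, StoreType}.
Enumerating:
  P1: WebVisits <- StoreType -> AdSpend <- PriorPurchase -> Conversion
  P2: WebVisits <- StoreType -> Conversion
  P3: WebVisits <- PriorPurchase -> AdSpend <- StoreType -> Conversion
  P4: WebVisits <- PriorPurchase -> Conversion
That exhausts the simple backdoor paths. Count: 4.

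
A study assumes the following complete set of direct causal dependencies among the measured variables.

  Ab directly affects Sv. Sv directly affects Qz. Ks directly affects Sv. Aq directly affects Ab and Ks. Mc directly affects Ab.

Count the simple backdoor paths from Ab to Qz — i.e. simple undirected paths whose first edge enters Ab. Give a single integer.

1

A backdoor path from Ab to Qz is any simple undirected path whose first edge points into Ab (i.e. leaves Ab via a parent).
Parents of Ab: {Aq, Mc}.
Enumerating:
  P1: Ab <- Aq -> Ks -> Sv -> Qz
That exhausts the simple backdoor paths. Count: 1.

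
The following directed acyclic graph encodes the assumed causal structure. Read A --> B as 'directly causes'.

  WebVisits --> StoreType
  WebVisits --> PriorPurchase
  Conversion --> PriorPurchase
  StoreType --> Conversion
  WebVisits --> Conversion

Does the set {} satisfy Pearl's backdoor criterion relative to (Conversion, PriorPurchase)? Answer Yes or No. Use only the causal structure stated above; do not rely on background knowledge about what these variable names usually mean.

Backdoor paths from Conversion to PriorPurchase (paths whose first edge points into Conversion):
  P1: Conversion <- WebVisits -> PriorPurchase
  P2: Conversion <- StoreType <- WebVisits -> PriorPurchase
Condition 1 (no descendant of Conversion in the set): holds — descendants of Conversion are {PriorPurchase}; none are in {}.
Condition 2 (every backdoor path blocked by {}):
  P1: open — no interior node is in the conditioning set.
  P2: open — no interior node is in the conditioning set.
{} does not satisfy the backdoor criterion.

No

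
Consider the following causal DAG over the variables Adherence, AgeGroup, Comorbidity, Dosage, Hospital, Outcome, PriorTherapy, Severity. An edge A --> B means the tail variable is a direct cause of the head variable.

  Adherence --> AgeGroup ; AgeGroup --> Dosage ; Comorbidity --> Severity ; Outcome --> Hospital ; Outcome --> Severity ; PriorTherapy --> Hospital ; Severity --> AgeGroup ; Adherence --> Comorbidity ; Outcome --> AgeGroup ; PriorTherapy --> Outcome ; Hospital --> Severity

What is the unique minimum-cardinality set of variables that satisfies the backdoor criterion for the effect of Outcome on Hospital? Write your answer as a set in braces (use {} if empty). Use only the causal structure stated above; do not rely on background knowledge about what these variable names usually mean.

{PriorTherapy}

Variables eligible for adjustment (non-descendants of Outcome, excluding Outcome and Hospital): {Adherence, Comorbidity, PriorTherapy}.
Backdoor paths from Outcome to Hospital:
  P1: Outcome <- PriorTherapy -> Hospital
The empty set is not sufficient: P1 (Outcome <- PriorTherapy -> Hospital) has no collider blocking it and no conditioned non-collider, so it is open.
Try {PriorTherapy}:
  P1: blocked at fork node PriorTherapy ∈ conditioning set.
{PriorTherapy} contains no descendant of Outcome and blocks every backdoor path.
No other singleton works — e.g. {Adherence} leaves P1 open — so {PriorTherapy} is the unique smallest valid adjustment set.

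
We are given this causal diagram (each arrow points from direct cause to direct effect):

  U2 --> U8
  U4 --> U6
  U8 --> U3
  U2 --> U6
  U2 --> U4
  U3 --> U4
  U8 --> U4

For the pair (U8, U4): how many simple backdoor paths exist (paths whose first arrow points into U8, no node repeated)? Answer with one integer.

2

A backdoor path from U8 to U4 is any simple undirected path whose first edge points into U8 (i.e. leaves U8 via a parent).
Parents of U8: {U2}.
Enumerating:
  P1: U8 <- U2 -> U4
  P2: U8 <- U2 -> U6 <- U4
That exhausts the simple backdoor paths. Count: 2.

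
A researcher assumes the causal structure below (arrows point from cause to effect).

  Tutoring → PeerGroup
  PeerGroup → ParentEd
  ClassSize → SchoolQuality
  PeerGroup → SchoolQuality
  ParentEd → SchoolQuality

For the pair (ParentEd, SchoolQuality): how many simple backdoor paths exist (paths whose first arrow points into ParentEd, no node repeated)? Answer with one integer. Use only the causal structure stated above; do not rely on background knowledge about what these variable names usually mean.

1

A backdoor path from ParentEd to SchoolQuality is any simple undirected path whose first edge points into ParentEd (i.e. leaves ParentEd via a parent).
Parents of ParentEd: {PeerGroup}.
Enumerating:
  P1: ParentEd <- PeerGroup -> SchoolQuality
That exhausts the simple backdoor paths. Count: 1.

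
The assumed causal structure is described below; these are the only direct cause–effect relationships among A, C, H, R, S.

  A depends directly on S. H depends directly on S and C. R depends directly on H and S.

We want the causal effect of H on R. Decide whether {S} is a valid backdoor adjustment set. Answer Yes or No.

Yes

Backdoor paths from H to R (paths whose first edge points into H):
  P1: H <- S -> R
Condition 1 (no descendant of H in the set): holds — descendants of H are {R}; none are in {S}.
Condition 2 (every backdoor path blocked by {S}):
  P1: blocked at fork node S ∈ conditioning set.
{S} satisfies the backdoor criterion.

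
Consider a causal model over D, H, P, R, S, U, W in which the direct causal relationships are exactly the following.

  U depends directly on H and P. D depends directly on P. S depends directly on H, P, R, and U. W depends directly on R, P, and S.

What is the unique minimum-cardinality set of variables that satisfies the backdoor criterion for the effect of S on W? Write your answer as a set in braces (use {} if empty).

{P, R}

Variables eligible for adjustment (non-descendants of S, excluding S and W): {D, H, P, R, U}.
Backdoor paths from S to W:
  P1: S <- H -> U <- P -> W
  P2: S <- P -> W
  P3: S <- R -> W
  P4: S <- U <- P -> W
The empty set is not sufficient: P2 (S <- P -> W) has no collider blocking it and no conditioned non-collider, so it is open.
Try {P, R}:
  P1: blocked at collider U (neither it nor any descendant is in the conditioning set).
  P2: blocked at fork node P ∈ conditioning set.
  P3: blocked at fork node R ∈ conditioning set.
  P4: blocked at fork node P ∈ conditioning set.
{P, R} contains no descendant of S and blocks every backdoor path.
Every element of {P, R} is needed (dropping P leaves P2 open; dropping R leaves P3 open), so no proper subset is valid.
Among all size-2 subsets of the eligible variables, only {P, R} blocks every backdoor path, so it is the unique smallest valid adjustment set.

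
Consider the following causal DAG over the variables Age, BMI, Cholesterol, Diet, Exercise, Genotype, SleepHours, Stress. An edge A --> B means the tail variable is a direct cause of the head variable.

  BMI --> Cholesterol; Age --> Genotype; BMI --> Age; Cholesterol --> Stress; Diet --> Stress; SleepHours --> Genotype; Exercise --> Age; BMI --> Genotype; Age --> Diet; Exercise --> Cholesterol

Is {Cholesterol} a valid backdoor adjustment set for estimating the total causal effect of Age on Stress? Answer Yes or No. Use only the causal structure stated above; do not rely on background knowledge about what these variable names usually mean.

Backdoor paths from Age to Stress (paths whose first edge points into Age):
  P1: Age <- BMI -> Cholesterol -> Stress
  P2: Age <- Exercise -> Cholesterol -> Stress
Condition 1 (no descendant of Age in the set): holds — descendants of Age are {Diet, Genotype, Stress}; none are in {Cholesterol}.
Condition 2 (every backdoor path blocked by {Cholesterol}):
  P1: blocked at chain node Cholesterol ∈ conditioning set.
  P2: blocked at chain node Cholesterol ∈ conditioning set.
{Cholesterol} satisfies the backdoor criterion.

Yes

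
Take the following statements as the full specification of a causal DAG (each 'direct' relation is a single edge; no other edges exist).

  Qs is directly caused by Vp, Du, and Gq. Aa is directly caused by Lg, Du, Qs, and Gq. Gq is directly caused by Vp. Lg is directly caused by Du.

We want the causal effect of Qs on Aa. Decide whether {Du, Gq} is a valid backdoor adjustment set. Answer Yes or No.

Backdoor paths from Qs to Aa (paths whose first edge points into Qs):
  P1: Qs <- Du -> Lg -> Aa
  P2: Qs <- Du -> Aa
  P3: Qs <- Vp -> Gq -> Aa
  P4: Qs <- Gq -> Aa
Condition 1 (no descendant of Qs in the set): holds — descendants of Qs are {Aa}; none are in {Du, Gq}.
Condition 2 (every backdoor path blocked by {Du, Gq}):
  P1: blocked at fork node Du ∈ conditioning set.
  P2: blocked at fork node Du ∈ conditioning set.
  P3: blocked at chain node Gq ∈ conditioning set.
  P4: blocked at fork node Gq ∈ conditioning set.
{Du, Gq} satisfies the backdoor criterion.

Yes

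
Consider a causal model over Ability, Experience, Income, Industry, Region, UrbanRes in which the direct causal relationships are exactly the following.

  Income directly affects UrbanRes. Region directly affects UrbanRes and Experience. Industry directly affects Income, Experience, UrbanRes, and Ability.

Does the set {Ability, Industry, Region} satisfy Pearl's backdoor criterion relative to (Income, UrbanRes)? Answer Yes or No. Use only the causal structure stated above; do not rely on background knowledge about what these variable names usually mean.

Backdoor paths from Income to UrbanRes (paths whose first edge points into Income):
  P1: Income <- Industry -> UrbanRes
  P2: Income <- Industry -> Experience <- Region -> UrbanRes
Condition 1 (no descendant of Income in the set): holds — descendants of Income are {UrbanRes}; none are in {Ability, Industry, Region}.
Condition 2 (every backdoor path blocked by {Ability, Industry, Region}):
  P1: blocked at fork node Industry ∈ conditioning set.
  P2: blocked at fork node Industry ∈ conditioning set.
{Ability, Industry, Region} satisfies the backdoor criterion.

Yes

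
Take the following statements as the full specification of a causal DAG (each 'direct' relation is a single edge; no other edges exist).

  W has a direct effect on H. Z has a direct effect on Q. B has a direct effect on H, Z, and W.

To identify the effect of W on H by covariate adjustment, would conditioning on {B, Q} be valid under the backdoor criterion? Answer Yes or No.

Backdoor paths from W to H (paths whose first edge points into W):
  P1: W <- B -> H
Condition 1 (no descendant of W in the set): holds — descendants of W are {H}; none are in {B, Q}.
Condition 2 (every backdoor path blocked by {B, Q}):
  P1: blocked at fork node B ∈ conditioning set.
{B, Q} satisfies the backdoor criterion.

Yes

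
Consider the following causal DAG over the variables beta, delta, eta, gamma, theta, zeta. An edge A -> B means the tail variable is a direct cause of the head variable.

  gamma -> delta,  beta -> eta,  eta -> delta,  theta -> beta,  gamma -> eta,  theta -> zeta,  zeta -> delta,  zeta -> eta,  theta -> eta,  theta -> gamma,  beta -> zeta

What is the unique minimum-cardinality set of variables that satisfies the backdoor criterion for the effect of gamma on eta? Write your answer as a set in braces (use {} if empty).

{theta}

Variables eligible for adjustment (non-descendants of gamma, excluding gamma and eta): {beta, theta, zeta}.
Backdoor paths from gamma to eta:
  P1: gamma <- theta -> beta -> zeta -> eta
  P2: gamma <- theta -> beta -> zeta -> delta <- eta
  P3: gamma <- theta -> beta -> eta
  P4: gamma <- theta -> zeta <- beta -> eta
  P5: gamma <- theta -> zeta -> eta
  P6: gamma <- theta -> zeta -> delta <- eta
  P7: gamma <- theta -> eta
The empty set is not sufficient: P1 (gamma <- theta -> beta -> zeta -> eta) has no collider blocking it and no conditioned non-collider, so it is open.
Try {theta}:
  P1: blocked at fork node theta ∈ conditioning set.
  P2: blocked at fork node theta ∈ conditioning set.
  P3: blocked at fork node theta ∈ conditioning set.
  P4: blocked at fork node theta ∈ conditioning set.
  P5: blocked at fork node theta ∈ conditioning set.
  P6: blocked at fork node theta ∈ conditioning set.
  P7: blocked at fork node theta ∈ conditioning set.
{theta} contains no descendant of gamma and blocks every backdoor path.
No other singleton works — e.g. {beta} leaves P5 open — so {theta} is the unique smallest valid adjustment set.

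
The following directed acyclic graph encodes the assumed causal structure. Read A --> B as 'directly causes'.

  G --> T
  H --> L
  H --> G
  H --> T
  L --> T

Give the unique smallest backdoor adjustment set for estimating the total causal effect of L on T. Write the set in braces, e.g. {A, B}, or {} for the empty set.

Variables eligible for adjustment (non-descendants of L, excluding L and T): {G, H}.
Backdoor paths from L to T:
  P1: L <- H -> G -> T
  P2: L <- H -> T
The empty set is not sufficient: P1 (L <- H -> G -> T) has no collider blocking it and no conditioned non-collider, so it is open.
Try {H}:
  P1: blocked at fork node H ∈ conditioning set.
  P2: blocked at fork node H ∈ conditioning set.
{H} contains no descendant of L and blocks every backdoor path.
No other singleton works — e.g. {G} leaves P2 open — so {H} is the unique smallest valid adjustment set.

{H}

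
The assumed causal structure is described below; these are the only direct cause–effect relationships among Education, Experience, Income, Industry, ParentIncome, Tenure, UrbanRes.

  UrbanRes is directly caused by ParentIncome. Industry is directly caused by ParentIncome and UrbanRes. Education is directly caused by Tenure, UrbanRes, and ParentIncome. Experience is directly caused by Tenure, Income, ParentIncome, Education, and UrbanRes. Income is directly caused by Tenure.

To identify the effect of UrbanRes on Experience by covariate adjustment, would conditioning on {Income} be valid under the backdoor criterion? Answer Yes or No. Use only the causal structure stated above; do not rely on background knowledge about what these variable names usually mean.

Backdoor paths from UrbanRes to Experience (paths whose first edge points into UrbanRes):
  P1: UrbanRes <- ParentIncome -> Education <- Tenure -> Income -> Experience
  P2: UrbanRes <- ParentIncome -> Education <- Tenure -> Experience
  P3: UrbanRes <- ParentIncome -> Education -> Experience
  P4: UrbanRes <- ParentIncome -> Experience
Condition 1 (no descendant of UrbanRes in the set): holds — descendants of UrbanRes are {Education, Experience, Industry}; none are in {Income}.
Condition 2 (every backdoor path blocked by {Income}):
  P1: blocked at collider Education (neither it nor any descendant is in the conditioning set).
  P2: blocked at collider Education (neither it nor any descendant is in the conditioning set).
  P3: open — no interior node is in the conditioning set.
  P4: open — no interior node is in the conditioning set.
{Income} does not satisfy the backdoor criterion.

No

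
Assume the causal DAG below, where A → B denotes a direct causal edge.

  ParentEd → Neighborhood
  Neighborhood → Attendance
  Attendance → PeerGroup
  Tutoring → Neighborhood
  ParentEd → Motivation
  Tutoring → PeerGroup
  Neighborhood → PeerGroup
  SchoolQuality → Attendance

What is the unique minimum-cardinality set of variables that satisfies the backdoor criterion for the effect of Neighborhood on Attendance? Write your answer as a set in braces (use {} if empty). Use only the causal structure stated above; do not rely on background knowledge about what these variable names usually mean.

Variables eligible for adjustment (non-descendants of Neighborhood, excluding Neighborhood and Attendance): {Motivation, ParentEd, SchoolQuality, Tutoring}.
Backdoor paths from Neighborhood to Attendance:
  P1: Neighborhood <- Tutoring -> PeerGroup <- Attendance
Each backdoor path contains an unconditioned collider, so every path is already blocked with the empty conditioning set:
  P1: blocked at collider PeerGroup (neither it nor any descendant is in the conditioning set).
The empty set is therefore the unique smallest valid set.

{}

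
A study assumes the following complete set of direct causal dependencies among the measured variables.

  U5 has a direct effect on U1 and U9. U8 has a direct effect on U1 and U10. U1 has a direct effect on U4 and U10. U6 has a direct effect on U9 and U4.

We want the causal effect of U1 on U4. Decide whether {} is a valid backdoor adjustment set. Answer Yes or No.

Backdoor paths from U1 to U4 (paths whose first edge points into U1):
  P1: U1 <- U5 -> U9 <- U6 -> U4
Condition 1 (no descendant of U1 in the set): holds — descendants of U1 are {U10, U4}; none are in {}.
Condition 2 (every backdoor path blocked by {}):
  P1: blocked at collider U9 (neither it nor any descendant is in the conditioning set).
{} satisfies the backdoor criterion.

Yes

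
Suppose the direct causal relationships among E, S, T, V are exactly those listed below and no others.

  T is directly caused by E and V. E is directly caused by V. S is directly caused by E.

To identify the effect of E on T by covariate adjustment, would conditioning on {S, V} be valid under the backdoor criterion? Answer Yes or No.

No

Backdoor paths from E to T (paths whose first edge points into E):
  P1: E <- V -> T
Condition 1 (no descendant of E in the set): FAILS — S is a descendant of E.
Condition 2 (every backdoor path blocked by {S, V}):
  P1: blocked at fork node V ∈ conditioning set.
{S, V} does not satisfy the backdoor criterion.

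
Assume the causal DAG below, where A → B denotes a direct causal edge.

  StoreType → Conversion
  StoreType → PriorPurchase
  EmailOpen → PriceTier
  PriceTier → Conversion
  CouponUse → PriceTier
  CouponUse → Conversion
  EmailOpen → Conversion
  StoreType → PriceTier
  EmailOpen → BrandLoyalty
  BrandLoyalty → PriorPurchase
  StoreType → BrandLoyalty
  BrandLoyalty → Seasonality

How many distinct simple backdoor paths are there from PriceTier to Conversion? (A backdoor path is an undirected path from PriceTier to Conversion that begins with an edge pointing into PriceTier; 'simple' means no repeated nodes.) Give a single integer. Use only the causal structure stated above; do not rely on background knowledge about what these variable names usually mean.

7

A backdoor path from PriceTier to Conversion is any simple undirected path whose first edge points into PriceTier (i.e. leaves PriceTier via a parent).
Parents of PriceTier: {CouponUse, EmailOpen, StoreType}.
Enumerating:
  P1: PriceTier <- EmailOpen -> BrandLoyalty <- StoreType -> Conversion
  P2: PriceTier <- EmailOpen -> BrandLoyalty -> PriorPurchase <- StoreType -> Conversion
  P3: PriceTier <- EmailOpen -> Conversion
  P4: PriceTier <- StoreType -> BrandLoyalty <- EmailOpen -> Conversion
  P5: PriceTier <- StoreType -> Conversion
  P6: PriceTier <- StoreType -> PriorPurchase <- BrandLoyalty <- EmailOpen -> Conversion
  P7: PriceTier <- CouponUse -> Conversion
That exhausts the simple backdoor paths. Count: 7.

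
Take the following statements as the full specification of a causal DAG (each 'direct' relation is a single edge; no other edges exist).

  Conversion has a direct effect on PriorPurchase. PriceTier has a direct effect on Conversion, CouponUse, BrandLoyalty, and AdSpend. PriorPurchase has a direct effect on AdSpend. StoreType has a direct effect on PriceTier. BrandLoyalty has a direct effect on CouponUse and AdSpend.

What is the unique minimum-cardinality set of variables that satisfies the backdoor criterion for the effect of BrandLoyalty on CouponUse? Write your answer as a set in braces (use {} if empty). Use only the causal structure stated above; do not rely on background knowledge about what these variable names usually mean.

{PriceTier}

Variables eligible for adjustment (non-descendants of BrandLoyalty, excluding BrandLoyalty and CouponUse): {Conversion, PriceTier, PriorPurchase, StoreType}.
Backdoor paths from BrandLoyalty to CouponUse:
  P1: BrandLoyalty <- PriceTier -> CouponUse
The empty set is not sufficient: P1 (BrandLoyalty <- PriceTier -> CouponUse) has no collider blocking it and no conditioned non-collider, so it is open.
Try {PriceTier}:
  P1: blocked at fork node PriceTier ∈ conditioning set.
{PriceTier} contains no descendant of BrandLoyalty and blocks every backdoor path.
No other singleton works — e.g. {StoreType} leaves P1 open — so {PriceTier} is the unique smallest valid adjustment set.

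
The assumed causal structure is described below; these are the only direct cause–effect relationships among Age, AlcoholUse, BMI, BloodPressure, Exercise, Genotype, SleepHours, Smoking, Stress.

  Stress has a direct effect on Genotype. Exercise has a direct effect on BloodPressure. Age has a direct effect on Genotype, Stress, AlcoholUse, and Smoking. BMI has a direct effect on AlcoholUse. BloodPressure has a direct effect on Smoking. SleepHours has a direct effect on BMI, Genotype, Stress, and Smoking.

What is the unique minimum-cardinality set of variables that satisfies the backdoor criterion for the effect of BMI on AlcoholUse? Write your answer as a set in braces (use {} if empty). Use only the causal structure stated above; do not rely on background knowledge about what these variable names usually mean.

{}

Variables eligible for adjustment (non-descendants of BMI, excluding BMI and AlcoholUse): {Age, BloodPressure, Exercise, Genotype, SleepHours, Smoking, Stress}.
Backdoor paths from BMI to AlcoholUse:
  P1: BMI <- SleepHours -> Smoking <- Age -> AlcoholUse
  P2: BMI <- SleepHours -> Stress <- Age -> AlcoholUse
  P3: BMI <- SleepHours -> Stress -> Genotype <- Age -> AlcoholUse
  P4: BMI <- SleepHours -> Genotype <- Age -> AlcoholUse
  P5: BMI <- SleepHours -> Genotype <- Stress <- Age -> AlcoholUse
Each backdoor path contains an unconditioned collider, so every path is already blocked with the empty conditioning set:
  P1: blocked at collider Smoking (neither it nor any descendant is in the conditioning set).
  P2: blocked at collider Stress (neither it nor any descendant is in the conditioning set).
  P3: blocked at collider Genotype (neither it nor any descendant is in the conditioning set).
  P4: blocked at collider Genotype (neither it nor any descendant is in the conditioning set).
  P5: blocked at collider Genotype (neither it nor any descendant is in the conditioning set).
The empty set is therefore the unique smallest valid set.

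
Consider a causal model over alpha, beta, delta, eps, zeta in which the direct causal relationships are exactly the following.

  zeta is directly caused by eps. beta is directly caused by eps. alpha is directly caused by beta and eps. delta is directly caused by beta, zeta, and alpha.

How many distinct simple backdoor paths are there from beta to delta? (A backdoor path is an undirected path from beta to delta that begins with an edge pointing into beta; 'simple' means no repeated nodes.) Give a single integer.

2

A backdoor path from beta to delta is any simple undirected path whose first edge points into beta (i.e. leaves beta via a parent).
Parents of beta: {eps}.
Enumerating:
  P1: beta <- eps -> alpha -> delta
  P2: beta <- eps -> zeta -> delta
That exhausts the simple backdoor paths. Count: 2.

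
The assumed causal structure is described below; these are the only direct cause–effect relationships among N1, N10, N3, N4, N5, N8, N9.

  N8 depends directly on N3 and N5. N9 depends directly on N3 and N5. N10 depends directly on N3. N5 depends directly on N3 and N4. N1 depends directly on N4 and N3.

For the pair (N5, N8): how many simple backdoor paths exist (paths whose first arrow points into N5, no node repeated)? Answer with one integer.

A backdoor path from N5 to N8 is any simple undirected path whose first edge points into N5 (i.e. leaves N5 via a parent).
Parents of N5: {N3, N4}.
Enumerating:
  P1: N5 <- N4 -> N1 <- N3 -> N8
  P2: N5 <- N3 -> N8
That exhausts the simple backdoor paths. Count: 2.

2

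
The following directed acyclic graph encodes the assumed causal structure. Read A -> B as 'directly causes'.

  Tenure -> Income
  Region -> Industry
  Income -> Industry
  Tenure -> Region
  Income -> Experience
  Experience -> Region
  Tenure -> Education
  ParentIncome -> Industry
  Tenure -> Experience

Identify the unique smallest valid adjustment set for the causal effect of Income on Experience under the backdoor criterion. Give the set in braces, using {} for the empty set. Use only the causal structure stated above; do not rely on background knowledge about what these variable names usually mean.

Variables eligible for adjustment (non-descendants of Income, excluding Income and Experience): {Education, ParentIncome, Tenure}.
Backdoor paths from Income to Experience:
  P1: Income <- Tenure -> Experience
  P2: Income <- Tenure -> Region <- Experience
The empty set is not sufficient: P1 (Income <- Tenure -> Experience) has no collider blocking it and no conditioned non-collider, so it is open.
Try {Tenure}:
  P1: blocked at fork node Tenure ∈ conditioning set.
  P2: blocked at fork node Tenure ∈ conditioning set.
{Tenure} contains no descendant of Income and blocks every backdoor path.
No other singleton works — e.g. {ParentIncome} leaves P1 open — so {Tenure} is the unique smallest valid adjustment set.

{Tenure}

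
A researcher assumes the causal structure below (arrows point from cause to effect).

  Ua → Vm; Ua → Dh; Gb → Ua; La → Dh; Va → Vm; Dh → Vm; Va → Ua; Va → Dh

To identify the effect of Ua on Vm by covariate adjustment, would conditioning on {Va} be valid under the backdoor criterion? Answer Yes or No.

Backdoor paths from Ua to Vm (paths whose first edge points into Ua):
  P1: Ua <- Va -> Dh -> Vm
  P2: Ua <- Va -> Vm
Condition 1 (no descendant of Ua in the set): holds — descendants of Ua are {Dh, Vm}; none are in {Va}.
Condition 2 (every backdoor path blocked by {Va}):
  P1: blocked at fork node Va ∈ conditioning set.
  P2: blocked at fork node Va ∈ conditioning set.
{Va} satisfies the backdoor criterion.

Yes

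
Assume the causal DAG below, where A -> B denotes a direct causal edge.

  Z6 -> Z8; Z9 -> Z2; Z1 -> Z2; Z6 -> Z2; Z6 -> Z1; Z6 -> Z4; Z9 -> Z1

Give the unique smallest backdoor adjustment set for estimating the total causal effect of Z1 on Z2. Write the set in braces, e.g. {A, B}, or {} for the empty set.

Variables eligible for adjustment (non-descendants of Z1, excluding Z1 and Z2): {Z4, Z6, Z8, Z9}.
Backdoor paths from Z1 to Z2:
  P1: Z1 <- Z6 -> Z2
  P2: Z1 <- Z9 -> Z2
The empty set is not sufficient: P1 (Z1 <- Z6 -> Z2) has no collider blocking it and no conditioned non-collider, so it is open.
Try {Z6, Z9}:
  P1: blocked at fork node Z6 ∈ conditioning set.
  P2: blocked at fork node Z9 ∈ conditioning set.
{Z6, Z9} contains no descendant of Z1 and blocks every backdoor path.
Every element of {Z6, Z9} is needed (dropping Z6 leaves P1 open; dropping Z9 leaves P2 open), so no proper subset is valid.
Among all size-2 subsets of the eligible variables, only {Z6, Z9} blocks every backdoor path, so it is the unique smallest valid adjustment set.

{Z6, Z9}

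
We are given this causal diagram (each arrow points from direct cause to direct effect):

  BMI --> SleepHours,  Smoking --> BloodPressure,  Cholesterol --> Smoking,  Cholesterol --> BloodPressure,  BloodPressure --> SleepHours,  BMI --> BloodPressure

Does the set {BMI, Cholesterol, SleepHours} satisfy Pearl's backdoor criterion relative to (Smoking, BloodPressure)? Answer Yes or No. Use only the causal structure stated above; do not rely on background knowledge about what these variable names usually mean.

Backdoor paths from Smoking to BloodPressure (paths whose first edge points into Smoking):
  P1: Smoking <- Cholesterol -> BloodPressure
Condition 1 (no descendant of Smoking in the set): FAILS — SleepHours is a descendant of Smoking.
Condition 2 (every backdoor path blocked by {BMI, Cholesterol, SleepHours}):
  P1: blocked at fork node Cholesterol ∈ conditioning set.
{BMI, Cholesterol, SleepHours} does not satisfy the backdoor criterion.

No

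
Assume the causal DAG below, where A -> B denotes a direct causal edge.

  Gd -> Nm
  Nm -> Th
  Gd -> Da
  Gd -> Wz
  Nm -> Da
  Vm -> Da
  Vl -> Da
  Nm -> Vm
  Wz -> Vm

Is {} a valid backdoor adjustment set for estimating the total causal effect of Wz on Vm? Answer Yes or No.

Backdoor paths from Wz to Vm (paths whose first edge points into Wz):
  P1: Wz <- Gd -> Nm -> Vm
  P2: Wz <- Gd -> Nm -> Da <- Vm
  P3: Wz <- Gd -> Da <- Nm -> Vm
  P4: Wz <- Gd -> Da <- Vm
Condition 1 (no descendant of Wz in the set): holds — descendants of Wz are {Da, Vm}; none are in {}.
Condition 2 (every backdoor path blocked by {}):
  P1: open — no interior node is in the conditioning set.
  P2: blocked at collider Da (neither it nor any descendant is in the conditioning set).
  P3: blocked at collider Da (neither it nor any descendant is in the conditioning set).
  P4: blocked at collider Da (neither it nor any descendant is in the conditioning set).
{} does not satisfy the backdoor criterion.

No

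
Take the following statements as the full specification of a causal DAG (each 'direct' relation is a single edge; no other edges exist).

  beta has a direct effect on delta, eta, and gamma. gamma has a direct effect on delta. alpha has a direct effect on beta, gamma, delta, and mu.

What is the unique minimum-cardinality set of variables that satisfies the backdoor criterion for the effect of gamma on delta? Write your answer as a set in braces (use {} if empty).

Variables eligible for adjustment (non-descendants of gamma, excluding gamma and delta): {alpha, beta, eta, mu}.
Backdoor paths from gamma to delta:
  P1: gamma <- alpha -> beta -> delta
  P2: gamma <- alpha -> delta
  P3: gamma <- beta <- alpha -> delta
  P4: gamma <- beta -> delta
The empty set is not sufficient: P1 (gamma <- alpha -> beta -> delta) has no collider blocking it and no conditioned non-collider, so it is open.
Try {alpha, beta}:
  P1: blocked at fork node alpha ∈ conditioning set.
  P2: blocked at fork node alpha ∈ conditioning set.
  P3: blocked at chain node beta ∈ conditioning set.
  P4: blocked at fork node beta ∈ conditioning set.
{alpha, beta} contains no descendant of gamma and blocks every backdoor path.
Every element of {alpha, beta} is needed (dropping alpha leaves P2 open; dropping beta leaves P4 open), so no proper subset is valid.
Among all size-2 subsets of the eligible variables, only {alpha, beta} blocks every backdoor path, so it is the unique smallest valid adjustment set.

{alpha, beta}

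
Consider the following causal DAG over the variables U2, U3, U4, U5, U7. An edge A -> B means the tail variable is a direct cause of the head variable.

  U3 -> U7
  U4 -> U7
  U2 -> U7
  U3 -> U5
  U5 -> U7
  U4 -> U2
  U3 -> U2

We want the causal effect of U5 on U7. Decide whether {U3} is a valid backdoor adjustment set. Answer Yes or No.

Yes

Backdoor paths from U5 to U7 (paths whose first edge points into U5):
  P1: U5 <- U3 -> U2 <- U4 -> U7
  P2: U5 <- U3 -> U2 -> U7
  P3: U5 <- U3 -> U7
Condition 1 (no descendant of U5 in the set): holds — descendants of U5 are {U7}; none are in {U3}.
Condition 2 (every backdoor path blocked by {U3}):
  P1: blocked at fork node U3 ∈ conditioning set.
  P2: blocked at fork node U3 ∈ conditioning set.
  P3: blocked at fork node U3 ∈ conditioning set.
{U3} satisfies the backdoor criterion.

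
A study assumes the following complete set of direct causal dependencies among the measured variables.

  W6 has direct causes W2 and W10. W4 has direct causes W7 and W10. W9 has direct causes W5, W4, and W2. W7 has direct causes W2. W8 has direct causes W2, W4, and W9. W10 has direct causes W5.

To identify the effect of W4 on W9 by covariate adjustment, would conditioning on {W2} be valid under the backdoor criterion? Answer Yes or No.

No

Backdoor paths from W4 to W9 (paths whose first edge points into W4):
  P1: W4 <- W10 <- W5 -> W9
  P2: W4 <- W10 -> W6 <- W2 -> W9
  P3: W4 <- W10 -> W6 <- W2 -> W8 <- W9
  P4: W4 <- W7 <- W2 -> W9
  P5: W4 <- W7 <- W2 -> W8 <- W9
  P6: W4 <- W7 <- W2 -> W6 <- W10 <- W5 -> W9
Condition 1 (no descendant of W4 in the set): holds — descendants of W4 are {W8, W9}; none are in {W2}.
Condition 2 (every backdoor path blocked by {W2}):
  P1: open — no interior node is in the conditioning set.
  P2: blocked at collider W6 (neither it nor any descendant is in the conditioning set).
  P3: blocked at collider W6 (neither it nor any descendant is in the conditioning set).
  P4: blocked at fork node W2 ∈ conditioning set.
  P5: blocked at fork node W2 ∈ conditioning set.
  P6: blocked at fork node W2 ∈ conditioning set.
{W2} does not satisfy the backdoor criterion.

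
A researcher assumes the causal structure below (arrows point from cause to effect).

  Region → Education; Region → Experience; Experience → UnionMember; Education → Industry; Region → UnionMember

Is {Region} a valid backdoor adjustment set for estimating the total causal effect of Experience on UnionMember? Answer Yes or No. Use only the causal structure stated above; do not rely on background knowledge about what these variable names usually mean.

Backdoor paths from Experience to UnionMember (paths whose first edge points into Experience):
  P1: Experience <- Region -> UnionMember
Condition 1 (no descendant of Experience in the set): holds — descendants of Experience are {UnionMember}; none are in {Region}.
Condition 2 (every backdoor path blocked by {Region}):
  P1: blocked at fork node Region ∈ conditioning set.
{Region} satisfies the backdoor criterion.

Yes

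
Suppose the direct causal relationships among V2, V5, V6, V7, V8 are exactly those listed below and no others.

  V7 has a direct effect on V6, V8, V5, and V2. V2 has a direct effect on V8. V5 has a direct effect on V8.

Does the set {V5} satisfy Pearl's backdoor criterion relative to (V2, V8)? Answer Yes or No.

No

Backdoor paths from V2 to V8 (paths whose first edge points into V2):
  P1: V2 <- V7 -> V5 -> V8
  P2: V2 <- V7 -> V8
Condition 1 (no descendant of V2 in the set): holds — descendants of V2 are {V8}; none are in {V5}.
Condition 2 (every backdoor path blocked by {V5}):
  P1: blocked at chain node V5 ∈ conditioning set.
  P2: open — no interior node is in the conditioning set.
{V5} does not satisfy the backdoor criterion.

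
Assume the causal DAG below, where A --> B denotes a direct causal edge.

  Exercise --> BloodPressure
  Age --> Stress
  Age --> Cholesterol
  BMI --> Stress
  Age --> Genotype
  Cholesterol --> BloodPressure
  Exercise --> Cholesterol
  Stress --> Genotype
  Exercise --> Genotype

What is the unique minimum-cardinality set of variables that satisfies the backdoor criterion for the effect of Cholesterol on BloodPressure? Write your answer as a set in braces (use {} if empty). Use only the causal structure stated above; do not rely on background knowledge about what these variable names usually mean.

{Exercise}

Variables eligible for adjustment (non-descendants of Cholesterol, excluding Cholesterol and BloodPressure): {Age, BMI, Exercise, Genotype, Stress}.
Backdoor paths from Cholesterol to BloodPressure:
  P1: Cholesterol <- Age -> Stress -> Genotype <- Exercise -> BloodPressure
  P2: Cholesterol <- Age -> Genotype <- Exercise -> BloodPressure
  P3: Cholesterol <- Exercise -> BloodPressure
The empty set is not sufficient: P3 (Cholesterol <- Exercise -> BloodPressure) has no collider blocking it and no conditioned non-collider, so it is open.
Try {Exercise}:
  P1: blocked at collider Genotype (neither it nor any descendant is in the conditioning set).
  P2: blocked at collider Genotype (neither it nor any descendant is in the conditioning set).
  P3: blocked at fork node Exercise ∈ conditioning set.
{Exercise} contains no descendant of Cholesterol and blocks every backdoor path.
No other singleton works — e.g. {Age} leaves P3 open — so {Exercise} is the unique smallest valid adjustment set.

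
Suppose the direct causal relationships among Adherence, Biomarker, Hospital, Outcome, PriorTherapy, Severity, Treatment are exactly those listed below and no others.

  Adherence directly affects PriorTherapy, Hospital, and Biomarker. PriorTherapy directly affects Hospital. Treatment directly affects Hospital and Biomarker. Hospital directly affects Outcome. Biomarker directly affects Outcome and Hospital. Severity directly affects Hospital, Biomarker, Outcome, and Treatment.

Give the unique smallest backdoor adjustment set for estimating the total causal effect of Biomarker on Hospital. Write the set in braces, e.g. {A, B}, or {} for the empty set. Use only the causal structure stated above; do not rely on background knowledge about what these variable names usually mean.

Variables eligible for adjustment (non-descendants of Biomarker, excluding Biomarker and Hospital): {Adherence, PriorTherapy, Severity, Treatment}.
Backdoor paths from Biomarker to Hospital:
  P1: Biomarker <- Adherence -> PriorTherapy -> Hospital
  P2: Biomarker <- Adherence -> Hospital
  P3: Biomarker <- Severity -> Treatment -> Hospital
  P4: Biomarker <- Severity -> Hospital
  P5: Biomarker <- Severity -> Outcome <- Hospital
  P6: Biomarker <- Treatment <- Severity -> Hospital
  P7: Biomarker <- Treatment <- Severity -> Outcome <- Hospital
  P8: Biomarker <- Treatment -> Hospital
The empty set is not sufficient: P1 (Biomarker <- Adherence -> PriorTherapy -> Hospital) has no collider blocking it and no conditioned non-collider, so it is open.
Try {Adherence, Severity, Treatment}:
  P1: blocked at fork node Adherence ∈ conditioning set.
  P2: blocked at fork node Adherence ∈ conditioning set.
  P3: blocked at fork node Severity ∈ conditioning set.
  P4: blocked at fork node Severity ∈ conditioning set.
  P5: blocked at fork node Severity ∈ conditioning set.
  P6: blocked at chain node Treatment ∈ conditioning set.
  P7: blocked at chain node Treatment ∈ conditioning set.
  P8: blocked at fork node Treatment ∈ conditioning set.
{Adherence, Severity, Treatment} contains no descendant of Biomarker and blocks every backdoor path.
Every element of {Adherence, Severity, Treatment} is needed (dropping Adherence leaves P1 open; dropping Severity leaves P4 open; dropping Treatment leaves P8 open), so no proper subset is valid.
Among all size-3 subsets of the eligible variables, only {Adherence, Severity, Treatment} blocks every backdoor path, so it is the unique smallest valid adjustment set.

{Adherence, Severity, Treatment}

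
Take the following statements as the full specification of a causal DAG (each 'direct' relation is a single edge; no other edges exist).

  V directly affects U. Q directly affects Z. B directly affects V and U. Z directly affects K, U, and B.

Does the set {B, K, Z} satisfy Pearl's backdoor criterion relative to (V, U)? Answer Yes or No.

Backdoor paths from V to U (paths whose first edge points into V):
  P1: V <- B <- Z -> U
  P2: V <- B -> U
Condition 1 (no descendant of V in the set): holds — descendants of V are {U}; none are in {B, K, Z}.
Condition 2 (every backdoor path blocked by {B, K, Z}):
  P1: blocked at chain node B ∈ conditioning set.
  P2: blocked at fork node B ∈ conditioning set.
{B, K, Z} satisfies the backdoor criterion.

Yes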